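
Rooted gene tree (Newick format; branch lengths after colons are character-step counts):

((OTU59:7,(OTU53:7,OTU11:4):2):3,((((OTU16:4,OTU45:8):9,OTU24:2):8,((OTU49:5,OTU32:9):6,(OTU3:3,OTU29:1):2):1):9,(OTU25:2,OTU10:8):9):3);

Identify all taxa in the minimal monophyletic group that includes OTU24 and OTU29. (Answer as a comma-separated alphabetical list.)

OTU16, OTU24, OTU29, OTU3, OTU32, OTU45, OTU49

Tracing OTU24: it sits inside ((OTU16,OTU45),OTU24).
Tracing OTU29: it sits inside (OTU3,OTU29).
The smallest clade enclosing both is (((OTU16,OTU45),OTU24),((OTU49,OTU32),(OTU3,OTU29))); the answer is its 7 terminal taxa in alphabetical order.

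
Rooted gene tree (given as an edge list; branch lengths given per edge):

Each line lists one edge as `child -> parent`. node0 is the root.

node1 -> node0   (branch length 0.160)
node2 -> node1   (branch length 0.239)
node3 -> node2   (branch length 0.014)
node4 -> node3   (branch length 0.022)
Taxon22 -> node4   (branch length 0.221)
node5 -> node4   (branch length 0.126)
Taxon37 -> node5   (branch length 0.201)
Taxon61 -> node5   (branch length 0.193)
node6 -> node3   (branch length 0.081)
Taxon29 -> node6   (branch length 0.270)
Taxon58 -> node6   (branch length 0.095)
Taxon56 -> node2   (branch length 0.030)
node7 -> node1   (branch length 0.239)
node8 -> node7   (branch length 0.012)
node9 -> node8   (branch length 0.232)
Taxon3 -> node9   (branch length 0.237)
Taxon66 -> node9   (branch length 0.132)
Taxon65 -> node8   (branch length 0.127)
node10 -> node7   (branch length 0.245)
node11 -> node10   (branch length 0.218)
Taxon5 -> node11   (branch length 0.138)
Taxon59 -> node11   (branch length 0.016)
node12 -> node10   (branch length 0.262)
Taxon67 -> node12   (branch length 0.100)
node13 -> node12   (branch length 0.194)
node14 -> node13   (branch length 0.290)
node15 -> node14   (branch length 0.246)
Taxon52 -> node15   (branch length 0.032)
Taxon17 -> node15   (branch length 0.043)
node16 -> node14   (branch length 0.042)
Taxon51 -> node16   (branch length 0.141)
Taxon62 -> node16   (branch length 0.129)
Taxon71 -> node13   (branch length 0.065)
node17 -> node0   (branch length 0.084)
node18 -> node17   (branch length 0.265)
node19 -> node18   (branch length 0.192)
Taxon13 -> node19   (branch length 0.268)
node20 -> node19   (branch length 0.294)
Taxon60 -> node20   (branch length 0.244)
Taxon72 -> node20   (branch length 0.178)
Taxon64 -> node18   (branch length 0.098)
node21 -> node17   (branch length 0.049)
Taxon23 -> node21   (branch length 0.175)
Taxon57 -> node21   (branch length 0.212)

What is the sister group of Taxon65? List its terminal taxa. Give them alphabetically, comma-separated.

Taxon65 attaches to the tree at the node subtending ((Taxon3,Taxon66),Taxon65).
The other lineage descending from that same node — the sister group — is (Taxon3,Taxon66); its 2 tips in alphabetical order are the answer.

Taxon3, Taxon66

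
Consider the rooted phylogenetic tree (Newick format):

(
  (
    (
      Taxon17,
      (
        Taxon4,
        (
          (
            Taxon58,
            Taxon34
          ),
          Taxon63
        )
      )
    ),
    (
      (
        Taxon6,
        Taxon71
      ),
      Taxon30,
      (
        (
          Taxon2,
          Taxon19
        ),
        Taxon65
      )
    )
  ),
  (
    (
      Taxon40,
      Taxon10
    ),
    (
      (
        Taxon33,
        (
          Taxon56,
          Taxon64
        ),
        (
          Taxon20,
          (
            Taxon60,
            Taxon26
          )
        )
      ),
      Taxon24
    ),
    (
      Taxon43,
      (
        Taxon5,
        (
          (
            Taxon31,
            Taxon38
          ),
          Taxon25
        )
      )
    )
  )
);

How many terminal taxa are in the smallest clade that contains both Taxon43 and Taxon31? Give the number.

5

The MRCA of Taxon43 and Taxon31 is the node subtending (Taxon43,(Taxon5,((Taxon31,Taxon38),Taxon25))).
That clade contains 5 terminal taxa: Taxon25, Taxon31, Taxon38, Taxon43, Taxon5.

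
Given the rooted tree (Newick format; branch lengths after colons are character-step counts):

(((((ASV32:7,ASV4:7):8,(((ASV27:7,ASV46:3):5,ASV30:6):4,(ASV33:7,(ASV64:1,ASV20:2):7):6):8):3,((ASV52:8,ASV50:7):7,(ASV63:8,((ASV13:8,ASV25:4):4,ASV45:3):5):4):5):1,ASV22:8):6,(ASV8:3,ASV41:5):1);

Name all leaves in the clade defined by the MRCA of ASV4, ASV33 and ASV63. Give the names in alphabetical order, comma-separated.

Tracing ASV4: it sits inside (ASV32,ASV4).
Tracing ASV33: it sits inside (ASV33,(ASV64,ASV20)).
Tracing ASV63: it sits inside (ASV63,((ASV13,ASV25),ASV45)).
The smallest clade enclosing all 3 is (((ASV32,ASV4),(((ASV27,ASV46),ASV30),(ASV33,(ASV64,ASV20)))),((ASV52,ASV50),(ASV63,((ASV13,ASV25),ASV45)))); the answer is its 14 terminal taxa in alphabetical order.

ASV13, ASV20, ASV25, ASV27, ASV30, ASV32, ASV33, ASV4, ASV45, ASV46, ASV50, ASV52, ASV63, ASV64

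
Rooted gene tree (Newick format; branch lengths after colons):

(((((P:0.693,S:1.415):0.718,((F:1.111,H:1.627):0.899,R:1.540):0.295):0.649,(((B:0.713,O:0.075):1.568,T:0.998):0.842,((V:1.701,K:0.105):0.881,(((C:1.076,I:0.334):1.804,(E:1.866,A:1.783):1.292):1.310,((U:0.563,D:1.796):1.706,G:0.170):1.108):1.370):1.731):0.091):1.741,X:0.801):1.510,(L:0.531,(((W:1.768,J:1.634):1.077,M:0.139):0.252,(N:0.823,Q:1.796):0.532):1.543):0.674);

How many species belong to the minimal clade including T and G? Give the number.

12

The MRCA of T and G is the node subtending (((B,O),T),((V,K),(((C,I),(E,A)),((U,D),G)))).
That clade contains 12 terminal taxa: A, B, C, D, E, G, I, K, O, T, U, V.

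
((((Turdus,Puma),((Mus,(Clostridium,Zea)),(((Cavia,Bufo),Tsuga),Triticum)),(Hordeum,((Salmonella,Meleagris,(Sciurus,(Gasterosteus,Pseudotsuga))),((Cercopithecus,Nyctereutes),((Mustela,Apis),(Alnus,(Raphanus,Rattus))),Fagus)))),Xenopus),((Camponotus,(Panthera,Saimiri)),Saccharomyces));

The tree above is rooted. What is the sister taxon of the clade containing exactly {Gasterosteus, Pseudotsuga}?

Sciurus

The clade containing exactly {Gasterosteus, Pseudotsuga} attaches to the tree at the node subtending (Sciurus,(Gasterosteus,Pseudotsuga)).
The other lineage descending from that same node — the sister group — is the single tip Sciurus.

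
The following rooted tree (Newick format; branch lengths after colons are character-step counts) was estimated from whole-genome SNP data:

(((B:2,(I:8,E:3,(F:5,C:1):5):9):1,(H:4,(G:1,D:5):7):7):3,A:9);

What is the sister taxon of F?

F attaches to the tree at the node subtending (F,C).
The other lineage descending from that same node — the sister group — is the single tip C.

C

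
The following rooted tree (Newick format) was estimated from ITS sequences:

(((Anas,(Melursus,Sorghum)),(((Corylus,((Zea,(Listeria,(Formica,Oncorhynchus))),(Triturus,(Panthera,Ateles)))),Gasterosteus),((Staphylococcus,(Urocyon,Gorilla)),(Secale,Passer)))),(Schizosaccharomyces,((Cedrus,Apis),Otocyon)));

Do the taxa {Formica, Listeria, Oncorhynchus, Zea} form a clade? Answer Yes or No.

The most recent common ancestor of these taxa subtends (Zea,(Listeria,(Formica,Oncorhynchus))).
That clade has exactly 4 tips — every listed taxon and nothing else — so the group is monophyletic.

Yes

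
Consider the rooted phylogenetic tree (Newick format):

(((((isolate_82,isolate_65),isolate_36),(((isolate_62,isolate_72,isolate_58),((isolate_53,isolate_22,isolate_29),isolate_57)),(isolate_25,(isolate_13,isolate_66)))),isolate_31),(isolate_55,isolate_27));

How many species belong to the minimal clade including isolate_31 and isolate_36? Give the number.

14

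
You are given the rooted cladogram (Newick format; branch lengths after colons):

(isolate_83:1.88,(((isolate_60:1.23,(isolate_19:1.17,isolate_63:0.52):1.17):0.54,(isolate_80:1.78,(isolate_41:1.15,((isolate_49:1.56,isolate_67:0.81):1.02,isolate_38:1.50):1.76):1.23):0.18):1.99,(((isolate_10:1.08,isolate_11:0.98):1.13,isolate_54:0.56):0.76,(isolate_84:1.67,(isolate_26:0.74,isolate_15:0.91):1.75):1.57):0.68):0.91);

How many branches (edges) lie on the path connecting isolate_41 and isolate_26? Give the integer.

The MRCA of isolate_41 and isolate_26 is the node subtending (((isolate_60,(isolate_19,isolate_63)),(isolate_80,(isolate_41,((isolate_49,isolate_67),isolate_38)))),(((isolate_10,isolate_11),isolate_54),(isolate_84,(isolate_26,isolate_15)))).
From isolate_41 up to that node: 4 branches. From isolate_26 up to the same node: 4 branches. Total: 4 + 4 = 8.

8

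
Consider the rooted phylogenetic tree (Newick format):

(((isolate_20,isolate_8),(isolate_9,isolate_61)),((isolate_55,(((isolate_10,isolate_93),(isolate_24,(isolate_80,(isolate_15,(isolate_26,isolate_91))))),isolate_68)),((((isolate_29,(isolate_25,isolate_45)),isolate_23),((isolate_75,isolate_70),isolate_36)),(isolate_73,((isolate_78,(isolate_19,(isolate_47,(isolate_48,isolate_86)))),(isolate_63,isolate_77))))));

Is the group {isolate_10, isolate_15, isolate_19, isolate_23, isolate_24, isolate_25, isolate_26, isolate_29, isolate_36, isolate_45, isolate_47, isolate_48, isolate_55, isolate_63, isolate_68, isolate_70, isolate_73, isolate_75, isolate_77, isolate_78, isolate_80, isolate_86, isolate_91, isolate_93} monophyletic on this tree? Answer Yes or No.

The most recent common ancestor of these taxa subtends ((isolate_55,(((isolate_10,isolate_93),(isolate_24,(isolate_80,(isolate_15,(isolate_26,isolate_91))))),isolate_68)),((((isolate_29,(isolate_25,isolate_45)),isolate_23),((isolate_75,isolate_70),isolate_36)),(isolate_73,((isolate_78,(isolate_19,(isolate_47,(isolate_48,isolate_86)))),(isolate_63,isolate_77))))).
That clade has exactly 24 tips — every listed taxon and nothing else — so the group is monophyletic.

Yes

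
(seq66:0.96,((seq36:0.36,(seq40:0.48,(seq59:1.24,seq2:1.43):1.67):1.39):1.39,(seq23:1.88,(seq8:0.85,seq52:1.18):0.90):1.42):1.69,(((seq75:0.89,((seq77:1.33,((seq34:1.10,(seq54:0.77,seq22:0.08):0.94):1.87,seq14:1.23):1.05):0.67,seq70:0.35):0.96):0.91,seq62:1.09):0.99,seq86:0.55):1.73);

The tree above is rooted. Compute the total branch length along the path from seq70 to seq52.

The path runs seq70 → … → MRCA → … → seq52; the MRCA is the root of the tree.
Branch lengths along that path: 0.35 + 0.96 + 0.91 + 0.99 + 1.73 + 1.69 + 1.42 + 0.90 + 1.18 = 10.13.

10.13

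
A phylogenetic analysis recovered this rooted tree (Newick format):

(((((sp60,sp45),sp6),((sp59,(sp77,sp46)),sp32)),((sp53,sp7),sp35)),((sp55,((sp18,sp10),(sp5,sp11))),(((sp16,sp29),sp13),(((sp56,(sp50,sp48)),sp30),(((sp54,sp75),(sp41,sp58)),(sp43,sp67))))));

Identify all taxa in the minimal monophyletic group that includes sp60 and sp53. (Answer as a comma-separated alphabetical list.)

Tracing sp60: it sits inside (sp60,sp45).
Tracing sp53: it sits inside (sp53,sp7).
The smallest clade enclosing both is ((((sp60,sp45),sp6),((sp59,(sp77,sp46)),sp32)),((sp53,sp7),sp35)); the answer is its 10 terminal taxa in alphabetical order.

sp32, sp35, sp45, sp46, sp53, sp59, sp6, sp60, sp7, sp77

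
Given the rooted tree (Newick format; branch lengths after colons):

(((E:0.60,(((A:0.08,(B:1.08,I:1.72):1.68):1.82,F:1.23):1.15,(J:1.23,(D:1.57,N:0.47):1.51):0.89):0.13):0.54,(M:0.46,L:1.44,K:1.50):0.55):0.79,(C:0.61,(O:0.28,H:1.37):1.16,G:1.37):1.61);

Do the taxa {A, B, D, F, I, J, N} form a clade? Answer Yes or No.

The most recent common ancestor of these taxa subtends (((A,(B,I)),F),(J,(D,N))).
That clade has exactly 7 tips — every listed taxon and nothing else — so the group is monophyletic.

Yes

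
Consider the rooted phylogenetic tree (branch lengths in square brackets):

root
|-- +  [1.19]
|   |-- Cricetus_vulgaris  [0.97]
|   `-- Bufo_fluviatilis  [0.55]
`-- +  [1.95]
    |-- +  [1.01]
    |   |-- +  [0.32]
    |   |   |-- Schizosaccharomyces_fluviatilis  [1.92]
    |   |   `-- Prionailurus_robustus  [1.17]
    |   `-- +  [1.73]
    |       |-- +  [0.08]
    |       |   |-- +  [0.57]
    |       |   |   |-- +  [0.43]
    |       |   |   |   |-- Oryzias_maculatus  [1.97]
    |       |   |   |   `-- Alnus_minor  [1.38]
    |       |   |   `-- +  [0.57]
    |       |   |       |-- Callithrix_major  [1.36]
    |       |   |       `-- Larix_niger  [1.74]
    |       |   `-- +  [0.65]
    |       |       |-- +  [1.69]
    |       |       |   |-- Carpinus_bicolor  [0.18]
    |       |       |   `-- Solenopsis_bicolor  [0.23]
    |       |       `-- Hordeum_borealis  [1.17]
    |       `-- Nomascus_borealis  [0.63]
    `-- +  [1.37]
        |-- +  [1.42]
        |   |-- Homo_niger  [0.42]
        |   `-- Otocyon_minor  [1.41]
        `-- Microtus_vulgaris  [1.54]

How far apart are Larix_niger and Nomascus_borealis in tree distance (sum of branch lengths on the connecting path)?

3.59

The path runs Larix_niger → … → MRCA → … → Nomascus_borealis; the MRCA is the node subtending ((((Oryzias_maculatus,Alnus_minor),(Callithrix_major,Larix_niger)),((Carpinus_bicolor,Solenopsis_bicolor),Hordeum_borealis)),Nomascus_borealis).
Branch lengths along that path: 1.74 + 0.57 + 0.57 + 0.08 + 0.63 = 3.59.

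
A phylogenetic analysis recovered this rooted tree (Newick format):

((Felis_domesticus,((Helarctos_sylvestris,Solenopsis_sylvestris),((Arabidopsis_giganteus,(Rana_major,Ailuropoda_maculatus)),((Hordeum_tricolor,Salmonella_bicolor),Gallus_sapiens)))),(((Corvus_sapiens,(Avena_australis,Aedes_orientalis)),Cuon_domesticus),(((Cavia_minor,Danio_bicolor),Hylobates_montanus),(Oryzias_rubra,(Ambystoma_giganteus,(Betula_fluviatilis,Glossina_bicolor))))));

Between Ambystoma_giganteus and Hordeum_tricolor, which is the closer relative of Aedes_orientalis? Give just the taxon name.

The MRCA of Aedes_orientalis and Ambystoma_giganteus subtends (((Corvus_sapiens,(Avena_australis,Aedes_orientalis)),Cuon_domesticus),(((Cavia_minor,Danio_bicolor),Hylobates_montanus),(Oryzias_rubra,(Ambystoma_giganteus,(Betula_fluviatilis,Glossina_bicolor))))) (11 taxa).
The MRCA of Aedes_orientalis and Hordeum_tricolor is the root, subtending the entire tree (20 taxa).
The first is nested inside the second, so Aedes_orientalis shares a more recent common ancestor with Ambystoma_giganteus.

Ambystoma_giganteus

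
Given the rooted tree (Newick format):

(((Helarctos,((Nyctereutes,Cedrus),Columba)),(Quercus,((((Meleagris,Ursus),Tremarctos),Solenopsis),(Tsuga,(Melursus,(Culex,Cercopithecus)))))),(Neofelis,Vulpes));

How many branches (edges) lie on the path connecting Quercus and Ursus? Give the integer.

6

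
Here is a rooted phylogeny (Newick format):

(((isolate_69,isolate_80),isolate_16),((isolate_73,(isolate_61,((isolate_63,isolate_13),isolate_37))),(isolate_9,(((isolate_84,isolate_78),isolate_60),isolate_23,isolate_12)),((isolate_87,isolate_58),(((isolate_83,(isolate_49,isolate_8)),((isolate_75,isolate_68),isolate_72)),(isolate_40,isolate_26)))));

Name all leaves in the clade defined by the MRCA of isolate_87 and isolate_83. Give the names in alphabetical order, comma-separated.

isolate_26, isolate_40, isolate_49, isolate_58, isolate_68, isolate_72, isolate_75, isolate_8, isolate_83, isolate_87

Tracing isolate_87: it sits inside (isolate_87,isolate_58).
Tracing isolate_83: it sits inside (isolate_83,(isolate_49,isolate_8)).
The smallest clade enclosing both is ((isolate_87,isolate_58),(((isolate_83,(isolate_49,isolate_8)),((isolate_75,isolate_68),isolate_72)),(isolate_40,isolate_26))); the answer is its 10 terminal taxa in alphabetical order.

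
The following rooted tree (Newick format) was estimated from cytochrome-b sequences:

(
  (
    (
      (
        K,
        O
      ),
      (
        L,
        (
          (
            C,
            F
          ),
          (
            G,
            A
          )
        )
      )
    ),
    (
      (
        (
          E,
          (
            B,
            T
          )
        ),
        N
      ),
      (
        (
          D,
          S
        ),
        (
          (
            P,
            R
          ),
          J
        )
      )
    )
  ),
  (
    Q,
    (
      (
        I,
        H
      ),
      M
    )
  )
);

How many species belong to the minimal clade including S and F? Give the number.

The MRCA of S and F is the node subtending (((K,O),(L,((C,F),(G,A)))),(((E,(B,T)),N),((D,S),((P,R),J)))).
That clade contains 16 terminal taxa: A, B, C, D, E, F, G, J, K, L, N, O, P, R, S, T.

16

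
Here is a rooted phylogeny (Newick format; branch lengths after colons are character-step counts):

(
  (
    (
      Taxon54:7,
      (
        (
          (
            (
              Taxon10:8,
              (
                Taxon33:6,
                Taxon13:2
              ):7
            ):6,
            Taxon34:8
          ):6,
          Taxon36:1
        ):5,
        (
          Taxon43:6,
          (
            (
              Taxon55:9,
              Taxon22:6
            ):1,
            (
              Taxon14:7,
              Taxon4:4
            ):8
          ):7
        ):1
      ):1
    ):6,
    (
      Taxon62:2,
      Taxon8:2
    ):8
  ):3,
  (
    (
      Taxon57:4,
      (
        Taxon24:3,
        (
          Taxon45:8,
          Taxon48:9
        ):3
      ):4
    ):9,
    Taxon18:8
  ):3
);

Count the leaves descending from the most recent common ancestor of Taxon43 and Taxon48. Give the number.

The MRCA of Taxon43 and Taxon48 is the root, so the clade is the entire tree.
That clade contains 18 terminal taxa: Taxon10, Taxon13, Taxon14, Taxon18, Taxon22, Taxon24, Taxon33, Taxon34, Taxon36, Taxon4, Taxon43, Taxon45, Taxon48, Taxon54, Taxon55, Taxon57, Taxon62, Taxon8.

18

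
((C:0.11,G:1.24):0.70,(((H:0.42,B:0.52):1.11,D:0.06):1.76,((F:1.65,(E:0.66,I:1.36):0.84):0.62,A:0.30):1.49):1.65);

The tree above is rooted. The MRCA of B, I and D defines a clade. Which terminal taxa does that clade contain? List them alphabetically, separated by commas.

A, B, D, E, F, H, I

Tracing B: it sits inside (H,B).
Tracing I: it sits inside (E,I).
Tracing D: it sits inside ((H,B),D).
The smallest clade enclosing all 3 is (((H,B),D),((F,(E,I)),A)); the answer is its 7 terminal taxa in alphabetical order.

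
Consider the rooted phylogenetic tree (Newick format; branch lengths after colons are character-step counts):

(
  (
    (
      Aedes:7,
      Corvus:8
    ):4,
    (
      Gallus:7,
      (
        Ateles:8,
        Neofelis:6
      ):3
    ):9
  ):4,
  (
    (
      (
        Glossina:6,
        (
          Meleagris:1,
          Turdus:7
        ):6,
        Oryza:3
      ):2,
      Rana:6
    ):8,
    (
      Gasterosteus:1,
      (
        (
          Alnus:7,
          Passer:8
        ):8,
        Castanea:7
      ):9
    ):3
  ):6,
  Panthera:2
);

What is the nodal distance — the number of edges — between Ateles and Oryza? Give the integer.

The MRCA of Ateles and Oryza is the root of the tree.
From Ateles up to that node: 4 branches. From Oryza up to the same node: 4 branches. Total: 4 + 4 = 8.

8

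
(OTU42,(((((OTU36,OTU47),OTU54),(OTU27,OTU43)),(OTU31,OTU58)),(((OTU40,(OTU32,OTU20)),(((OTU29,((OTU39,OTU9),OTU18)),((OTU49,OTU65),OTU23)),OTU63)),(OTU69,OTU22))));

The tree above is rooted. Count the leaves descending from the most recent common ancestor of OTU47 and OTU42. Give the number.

21

The MRCA of OTU47 and OTU42 is the root, so the clade is the entire tree.
That clade contains 21 terminal taxa: OTU18, OTU20, OTU22, OTU23, OTU27, OTU29, OTU31, OTU32, OTU36, OTU39, OTU40, OTU42, OTU43, OTU47, OTU49, OTU54, OTU58, OTU63, OTU65, OTU69, OTU9.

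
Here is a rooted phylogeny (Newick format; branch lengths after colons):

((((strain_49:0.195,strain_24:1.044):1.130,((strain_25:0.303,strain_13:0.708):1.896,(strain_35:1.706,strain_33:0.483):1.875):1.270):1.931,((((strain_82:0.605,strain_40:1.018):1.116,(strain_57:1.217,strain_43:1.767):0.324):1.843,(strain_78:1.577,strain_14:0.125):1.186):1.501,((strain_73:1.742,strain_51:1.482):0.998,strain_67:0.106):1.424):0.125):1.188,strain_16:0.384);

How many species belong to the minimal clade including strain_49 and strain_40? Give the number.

The MRCA of strain_49 and strain_40 is the node subtending (((strain_49,strain_24),((strain_25,strain_13),(strain_35,strain_33))),((((strain_82,strain_40),(strain_57,strain_43)),(strain_78,strain_14)),((strain_73,strain_51),strain_67))).
That clade contains 15 terminal taxa: strain_13, strain_14, strain_24, strain_25, strain_33, strain_35, strain_40, strain_43, strain_49, strain_51, strain_57, strain_67, strain_73, strain_78, strain_82.

15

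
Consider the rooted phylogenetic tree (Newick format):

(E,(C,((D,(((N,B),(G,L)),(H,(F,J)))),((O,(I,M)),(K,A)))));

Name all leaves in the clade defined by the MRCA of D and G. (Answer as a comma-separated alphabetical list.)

B, D, F, G, H, J, L, N

Tracing D: it sits inside (D,(((N,B),(G,L)),(H,(F,J)))).
Tracing G: it sits inside (G,L).
The smallest clade enclosing both is (D,(((N,B),(G,L)),(H,(F,J)))); the answer is its 8 terminal taxa in alphabetical order.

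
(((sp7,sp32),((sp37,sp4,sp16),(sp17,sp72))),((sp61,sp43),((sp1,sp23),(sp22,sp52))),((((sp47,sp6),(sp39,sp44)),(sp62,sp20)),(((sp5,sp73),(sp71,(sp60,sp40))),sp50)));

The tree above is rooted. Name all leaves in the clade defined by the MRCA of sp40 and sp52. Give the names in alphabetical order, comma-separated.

sp1, sp16, sp17, sp20, sp22, sp23, sp32, sp37, sp39, sp4, sp40, sp43, sp44, sp47, sp5, sp50, sp52, sp6, sp60, sp61, sp62, sp7, sp71, sp72, sp73

Tracing sp40: it sits inside (sp60,sp40).
Tracing sp52: it sits inside (sp22,sp52).
The smallest clade enclosing both is the whole tree (their MRCA is the root), so the answer is all 25 tips in alphabetical order.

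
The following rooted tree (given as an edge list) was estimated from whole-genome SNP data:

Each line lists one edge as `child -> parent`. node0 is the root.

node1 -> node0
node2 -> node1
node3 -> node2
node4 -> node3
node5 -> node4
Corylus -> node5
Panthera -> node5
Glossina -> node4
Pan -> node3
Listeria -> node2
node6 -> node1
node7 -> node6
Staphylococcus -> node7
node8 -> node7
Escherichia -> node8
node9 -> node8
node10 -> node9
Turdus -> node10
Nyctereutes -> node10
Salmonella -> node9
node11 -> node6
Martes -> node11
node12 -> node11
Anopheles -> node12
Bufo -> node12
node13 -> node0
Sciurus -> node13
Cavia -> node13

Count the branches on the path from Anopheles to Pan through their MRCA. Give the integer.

7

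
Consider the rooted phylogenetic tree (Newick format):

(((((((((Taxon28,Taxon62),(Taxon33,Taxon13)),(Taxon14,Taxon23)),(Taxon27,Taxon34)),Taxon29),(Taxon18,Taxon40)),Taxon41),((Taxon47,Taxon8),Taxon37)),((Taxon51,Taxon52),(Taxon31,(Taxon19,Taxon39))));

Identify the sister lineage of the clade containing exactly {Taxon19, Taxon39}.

The clade containing exactly {Taxon19, Taxon39} attaches to the tree at the node subtending (Taxon31,(Taxon19,Taxon39)).
The other lineage descending from that same node — the sister group — is the single tip Taxon31.

Taxon31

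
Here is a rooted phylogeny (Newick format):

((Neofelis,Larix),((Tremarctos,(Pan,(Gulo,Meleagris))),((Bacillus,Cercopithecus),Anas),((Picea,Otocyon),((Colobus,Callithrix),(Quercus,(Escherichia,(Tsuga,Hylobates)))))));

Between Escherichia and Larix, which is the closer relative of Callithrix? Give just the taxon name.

Escherichia

The MRCA of Callithrix and Escherichia subtends ((Colobus,Callithrix),(Quercus,(Escherichia,(Tsuga,Hylobates)))) (6 taxa).
The MRCA of Callithrix and Larix is the root, subtending the entire tree (17 taxa).
The first is nested inside the second, so Callithrix shares a more recent common ancestor with Escherichia.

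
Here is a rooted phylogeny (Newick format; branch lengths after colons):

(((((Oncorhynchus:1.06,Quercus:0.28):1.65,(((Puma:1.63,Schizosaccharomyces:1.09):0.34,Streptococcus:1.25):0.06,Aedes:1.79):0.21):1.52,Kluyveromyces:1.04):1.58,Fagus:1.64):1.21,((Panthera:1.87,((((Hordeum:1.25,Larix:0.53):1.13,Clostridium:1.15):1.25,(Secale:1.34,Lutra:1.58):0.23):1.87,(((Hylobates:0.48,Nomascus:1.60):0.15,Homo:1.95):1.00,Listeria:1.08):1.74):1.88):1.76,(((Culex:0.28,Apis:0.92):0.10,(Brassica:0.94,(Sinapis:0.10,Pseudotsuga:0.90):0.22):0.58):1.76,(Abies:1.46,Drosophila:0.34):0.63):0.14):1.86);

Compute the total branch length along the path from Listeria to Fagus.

11.17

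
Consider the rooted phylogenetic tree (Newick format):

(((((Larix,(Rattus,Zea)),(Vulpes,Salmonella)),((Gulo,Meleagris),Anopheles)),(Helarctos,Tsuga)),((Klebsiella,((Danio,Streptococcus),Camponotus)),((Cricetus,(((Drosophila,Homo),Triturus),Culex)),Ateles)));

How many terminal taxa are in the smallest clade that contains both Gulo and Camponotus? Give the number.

The MRCA of Gulo and Camponotus is the root, so the clade is the entire tree.
That clade contains 20 terminal taxa: Anopheles, Ateles, Camponotus, Cricetus, Culex, Danio, Drosophila, Gulo, Helarctos, Homo, Klebsiella, Larix, Meleagris, Rattus, Salmonella, Streptococcus, Triturus, Tsuga, Vulpes, Zea.

20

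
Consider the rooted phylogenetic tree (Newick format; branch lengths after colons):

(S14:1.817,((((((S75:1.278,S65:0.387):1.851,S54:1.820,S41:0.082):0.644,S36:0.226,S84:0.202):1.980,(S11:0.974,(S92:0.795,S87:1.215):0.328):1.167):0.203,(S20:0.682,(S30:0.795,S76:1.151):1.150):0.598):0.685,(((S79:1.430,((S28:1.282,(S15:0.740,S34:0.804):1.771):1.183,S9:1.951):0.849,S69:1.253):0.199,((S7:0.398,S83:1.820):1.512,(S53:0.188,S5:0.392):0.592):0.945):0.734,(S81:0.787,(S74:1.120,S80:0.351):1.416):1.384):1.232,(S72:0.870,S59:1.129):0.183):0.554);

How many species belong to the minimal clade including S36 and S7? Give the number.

The MRCA of S36 and S7 is the node subtending ((((((S75,S65),S54,S41),S36,S84),(S11,(S92,S87))),(S20,(S30,S76))),(((S79,((S28,(S15,S34)),S9),S69),((S7,S83),(S53,S5))),(S81,(S74,S80))),(S72,S59)).
That clade contains 27 terminal taxa: S11, S15, S20, S28, S30, S34, S36, S41, S5, S53, S54, S59, S65, S69, S7, S72, S74, S75, S76, S79, S80, S81, S83, S84, S87, S9, S92.

27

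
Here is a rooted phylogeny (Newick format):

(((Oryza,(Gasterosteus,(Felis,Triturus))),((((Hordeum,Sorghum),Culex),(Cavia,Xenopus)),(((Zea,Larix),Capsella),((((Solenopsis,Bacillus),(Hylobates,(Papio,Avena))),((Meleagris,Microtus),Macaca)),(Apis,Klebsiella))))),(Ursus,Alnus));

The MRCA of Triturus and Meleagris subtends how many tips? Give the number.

22

The MRCA of Triturus and Meleagris is the node subtending ((Oryza,(Gasterosteus,(Felis,Triturus))),((((Hordeum,Sorghum),Culex),(Cavia,Xenopus)),(((Zea,Larix),Capsella),((((Solenopsis,Bacillus),(Hylobates,(Papio,Avena))),((Meleagris,Microtus),Macaca)),(Apis,Klebsiella))))).
That clade contains 22 terminal taxa: Apis, Avena, Bacillus, Capsella, Cavia, Culex, Felis, Gasterosteus, Hordeum, Hylobates, Klebsiella, Larix, Macaca, Meleagris, Microtus, Oryza, Papio, Solenopsis, Sorghum, Triturus, Xenopus, Zea.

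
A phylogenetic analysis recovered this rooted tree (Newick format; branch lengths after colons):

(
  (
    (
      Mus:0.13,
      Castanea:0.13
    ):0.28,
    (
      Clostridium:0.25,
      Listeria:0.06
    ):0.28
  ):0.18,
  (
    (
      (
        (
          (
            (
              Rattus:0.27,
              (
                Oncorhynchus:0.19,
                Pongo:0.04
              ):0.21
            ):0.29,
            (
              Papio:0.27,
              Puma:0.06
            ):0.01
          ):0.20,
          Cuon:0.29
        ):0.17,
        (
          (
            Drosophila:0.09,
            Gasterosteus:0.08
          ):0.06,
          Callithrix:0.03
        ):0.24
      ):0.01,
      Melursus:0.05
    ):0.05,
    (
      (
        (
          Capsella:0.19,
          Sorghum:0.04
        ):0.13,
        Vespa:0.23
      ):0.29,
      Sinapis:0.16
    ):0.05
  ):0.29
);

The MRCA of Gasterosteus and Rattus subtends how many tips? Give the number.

9

The MRCA of Gasterosteus and Rattus is the node subtending ((((Rattus,(Oncorhynchus,Pongo)),(Papio,Puma)),Cuon),((Drosophila,Gasterosteus),Callithrix)).
That clade contains 9 terminal taxa: Callithrix, Cuon, Drosophila, Gasterosteus, Oncorhynchus, Papio, Pongo, Puma, Rattus.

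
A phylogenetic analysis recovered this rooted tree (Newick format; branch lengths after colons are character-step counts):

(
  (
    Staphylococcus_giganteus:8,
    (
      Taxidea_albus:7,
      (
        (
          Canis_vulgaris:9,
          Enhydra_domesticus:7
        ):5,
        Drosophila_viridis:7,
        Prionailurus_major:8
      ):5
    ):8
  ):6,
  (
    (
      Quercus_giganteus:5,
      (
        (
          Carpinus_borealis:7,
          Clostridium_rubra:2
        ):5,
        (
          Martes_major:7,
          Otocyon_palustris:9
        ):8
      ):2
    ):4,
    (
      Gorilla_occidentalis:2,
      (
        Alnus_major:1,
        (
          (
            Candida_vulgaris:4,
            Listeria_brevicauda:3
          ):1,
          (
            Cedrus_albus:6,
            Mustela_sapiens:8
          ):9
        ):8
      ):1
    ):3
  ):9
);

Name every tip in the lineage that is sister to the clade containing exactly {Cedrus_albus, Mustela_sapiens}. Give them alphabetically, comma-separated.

Candida_vulgaris, Listeria_brevicauda

The clade containing exactly {Cedrus_albus, Mustela_sapiens} attaches to the tree at the node subtending ((Candida_vulgaris,Listeria_brevicauda),(Cedrus_albus,Mustela_sapiens)).
The other lineage descending from that same node — the sister group — is (Candida_vulgaris,Listeria_brevicauda); its 2 tips in alphabetical order are the answer.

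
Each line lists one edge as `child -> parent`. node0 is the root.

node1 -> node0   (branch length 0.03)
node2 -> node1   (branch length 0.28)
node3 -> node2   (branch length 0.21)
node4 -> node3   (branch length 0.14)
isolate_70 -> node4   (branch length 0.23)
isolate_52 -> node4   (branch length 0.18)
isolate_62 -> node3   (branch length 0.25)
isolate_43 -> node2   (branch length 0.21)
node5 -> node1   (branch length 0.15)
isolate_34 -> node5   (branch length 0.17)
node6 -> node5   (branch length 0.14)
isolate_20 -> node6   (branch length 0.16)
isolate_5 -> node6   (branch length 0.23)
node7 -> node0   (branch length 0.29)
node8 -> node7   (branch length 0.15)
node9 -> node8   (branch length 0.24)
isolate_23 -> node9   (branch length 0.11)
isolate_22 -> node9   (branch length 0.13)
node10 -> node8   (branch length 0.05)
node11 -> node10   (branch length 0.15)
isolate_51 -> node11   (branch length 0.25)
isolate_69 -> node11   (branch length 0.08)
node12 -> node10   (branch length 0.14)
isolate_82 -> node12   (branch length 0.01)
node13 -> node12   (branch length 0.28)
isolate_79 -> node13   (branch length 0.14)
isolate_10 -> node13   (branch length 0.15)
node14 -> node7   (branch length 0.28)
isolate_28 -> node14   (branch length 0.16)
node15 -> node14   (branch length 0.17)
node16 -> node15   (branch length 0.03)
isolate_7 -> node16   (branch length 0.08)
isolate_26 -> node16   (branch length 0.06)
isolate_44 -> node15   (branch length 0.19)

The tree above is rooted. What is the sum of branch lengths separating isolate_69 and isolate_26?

0.97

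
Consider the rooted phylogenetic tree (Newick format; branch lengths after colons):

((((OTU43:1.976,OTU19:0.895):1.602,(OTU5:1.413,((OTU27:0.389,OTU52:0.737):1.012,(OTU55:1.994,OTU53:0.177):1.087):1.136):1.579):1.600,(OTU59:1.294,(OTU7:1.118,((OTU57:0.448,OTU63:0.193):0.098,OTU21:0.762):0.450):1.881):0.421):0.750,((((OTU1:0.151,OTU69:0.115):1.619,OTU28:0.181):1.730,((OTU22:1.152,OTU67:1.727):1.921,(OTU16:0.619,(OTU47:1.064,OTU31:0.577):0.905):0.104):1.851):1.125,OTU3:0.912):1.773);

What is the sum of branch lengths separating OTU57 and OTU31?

The path runs OTU57 → … → MRCA → … → OTU31; the MRCA is the root of the tree.
Branch lengths along that path: 0.448 + 0.098 + 0.450 + 1.881 + 0.421 + 0.750 + 1.773 + 1.125 + 1.851 + 0.104 + 0.905 + 0.577 = 10.383.

10.383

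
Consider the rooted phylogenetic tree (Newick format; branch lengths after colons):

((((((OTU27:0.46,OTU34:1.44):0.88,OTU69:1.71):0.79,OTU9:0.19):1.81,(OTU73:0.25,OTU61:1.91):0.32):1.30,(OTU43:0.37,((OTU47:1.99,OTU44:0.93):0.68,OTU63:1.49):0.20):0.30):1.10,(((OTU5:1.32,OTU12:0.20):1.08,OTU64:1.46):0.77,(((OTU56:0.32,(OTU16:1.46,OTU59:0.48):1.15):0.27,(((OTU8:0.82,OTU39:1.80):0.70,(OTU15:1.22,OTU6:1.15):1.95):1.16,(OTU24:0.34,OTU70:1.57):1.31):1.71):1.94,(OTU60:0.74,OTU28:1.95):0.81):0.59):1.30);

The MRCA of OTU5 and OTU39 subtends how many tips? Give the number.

The MRCA of OTU5 and OTU39 is the node subtending (((OTU5,OTU12),OTU64),(((OTU56,(OTU16,OTU59)),(((OTU8,OTU39),(OTU15,OTU6)),(OTU24,OTU70))),(OTU60,OTU28))).
That clade contains 14 terminal taxa: OTU12, OTU15, OTU16, OTU24, OTU28, OTU39, OTU5, OTU56, OTU59, OTU6, OTU60, OTU64, OTU70, OTU8.

14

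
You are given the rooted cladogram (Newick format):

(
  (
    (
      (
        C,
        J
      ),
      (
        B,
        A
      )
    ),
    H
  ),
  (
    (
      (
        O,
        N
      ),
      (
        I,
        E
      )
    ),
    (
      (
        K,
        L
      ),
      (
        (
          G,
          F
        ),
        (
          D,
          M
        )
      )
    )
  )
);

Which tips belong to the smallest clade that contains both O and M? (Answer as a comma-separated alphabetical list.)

D, E, F, G, I, K, L, M, N, O

Tracing O: it sits inside (O,N).
Tracing M: it sits inside (D,M).
The smallest clade enclosing both is (((O,N),(I,E)),((K,L),((G,F),(D,M)))); the answer is its 10 terminal taxa in alphabetical order.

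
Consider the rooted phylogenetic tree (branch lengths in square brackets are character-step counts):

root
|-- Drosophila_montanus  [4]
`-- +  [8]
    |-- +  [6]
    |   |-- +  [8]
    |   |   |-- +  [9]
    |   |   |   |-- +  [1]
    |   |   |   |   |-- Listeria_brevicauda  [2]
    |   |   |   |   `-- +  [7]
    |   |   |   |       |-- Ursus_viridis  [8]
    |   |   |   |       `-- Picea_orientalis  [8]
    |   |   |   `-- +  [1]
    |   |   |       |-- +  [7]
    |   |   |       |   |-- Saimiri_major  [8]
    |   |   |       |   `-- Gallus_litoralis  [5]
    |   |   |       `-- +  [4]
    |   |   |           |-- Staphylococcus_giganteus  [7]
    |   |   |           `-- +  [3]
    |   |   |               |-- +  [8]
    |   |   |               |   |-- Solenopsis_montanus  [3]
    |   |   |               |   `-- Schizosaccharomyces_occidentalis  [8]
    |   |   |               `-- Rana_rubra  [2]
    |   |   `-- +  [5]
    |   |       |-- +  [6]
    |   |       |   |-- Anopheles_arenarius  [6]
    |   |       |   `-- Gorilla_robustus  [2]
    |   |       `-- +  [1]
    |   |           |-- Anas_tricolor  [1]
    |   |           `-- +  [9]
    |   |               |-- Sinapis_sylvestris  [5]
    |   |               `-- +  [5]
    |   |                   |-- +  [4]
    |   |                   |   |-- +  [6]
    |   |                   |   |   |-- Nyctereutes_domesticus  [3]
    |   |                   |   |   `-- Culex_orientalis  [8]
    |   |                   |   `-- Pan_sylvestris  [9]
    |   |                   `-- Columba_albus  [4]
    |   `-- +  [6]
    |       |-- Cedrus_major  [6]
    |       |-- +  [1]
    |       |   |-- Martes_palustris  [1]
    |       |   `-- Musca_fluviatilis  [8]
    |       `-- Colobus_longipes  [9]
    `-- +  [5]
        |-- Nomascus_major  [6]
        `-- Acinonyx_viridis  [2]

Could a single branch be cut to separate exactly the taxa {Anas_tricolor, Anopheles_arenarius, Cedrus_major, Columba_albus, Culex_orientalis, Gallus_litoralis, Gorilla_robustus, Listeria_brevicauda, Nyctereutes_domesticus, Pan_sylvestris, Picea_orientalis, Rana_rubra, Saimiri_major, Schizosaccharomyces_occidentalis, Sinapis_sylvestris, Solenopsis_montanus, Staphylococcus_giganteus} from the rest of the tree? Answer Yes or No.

No

The MRCA of the listed taxa subtends ((((Listeria_brevicauda,(Ursus_viridis,Picea_orientalis)),((Saimiri_major,Gallus_litoralis),(Staphylococcus_giganteus,((Solenopsis_montanus,Schizosaccharomyces_occidentalis),Rana_rubra)))),((Anopheles_arenarius,Gorilla_robustus),(Anas_tricolor,(Sinapis_sylvestris,(((Nyctereutes_domesticus,Culex_orientalis),Pan_sylvestris),Columba_albus))))),(Cedrus_major,(Martes_palustris,Musca_fluviatilis),Colobus_longipes)).
That clade also contains Colobus_longipes, Martes_palustris, Musca_fluviatilis, Ursus_viridis, which are not in the proposed group, so the group is not monophyletic.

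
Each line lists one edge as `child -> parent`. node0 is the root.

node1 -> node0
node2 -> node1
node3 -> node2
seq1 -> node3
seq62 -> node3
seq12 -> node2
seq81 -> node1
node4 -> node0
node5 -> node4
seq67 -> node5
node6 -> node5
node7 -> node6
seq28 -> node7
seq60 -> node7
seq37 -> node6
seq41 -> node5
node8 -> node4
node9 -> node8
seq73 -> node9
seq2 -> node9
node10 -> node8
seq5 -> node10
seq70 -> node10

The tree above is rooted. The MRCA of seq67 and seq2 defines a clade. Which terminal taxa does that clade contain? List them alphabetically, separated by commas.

Tracing seq67: it sits inside (seq67,((seq28,seq60),seq37),seq41).
Tracing seq2: it sits inside (seq73,seq2).
The smallest clade enclosing both is ((seq67,((seq28,seq60),seq37),seq41),((seq73,seq2),(seq5,seq70))); the answer is its 9 terminal taxa in alphabetical order.

seq2, seq28, seq37, seq41, seq5, seq60, seq67, seq70, seq73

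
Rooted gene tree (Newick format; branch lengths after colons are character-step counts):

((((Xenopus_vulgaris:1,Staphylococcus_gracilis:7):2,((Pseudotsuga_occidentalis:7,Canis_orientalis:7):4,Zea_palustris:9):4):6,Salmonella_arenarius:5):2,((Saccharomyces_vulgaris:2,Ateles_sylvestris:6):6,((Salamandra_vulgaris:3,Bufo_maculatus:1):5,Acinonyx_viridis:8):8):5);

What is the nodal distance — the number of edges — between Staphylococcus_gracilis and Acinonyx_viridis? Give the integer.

7

The MRCA of Staphylococcus_gracilis and Acinonyx_viridis is the root of the tree.
From Staphylococcus_gracilis up to that node: 4 branches. From Acinonyx_viridis up to the same node: 3 branches. Total: 4 + 3 = 7.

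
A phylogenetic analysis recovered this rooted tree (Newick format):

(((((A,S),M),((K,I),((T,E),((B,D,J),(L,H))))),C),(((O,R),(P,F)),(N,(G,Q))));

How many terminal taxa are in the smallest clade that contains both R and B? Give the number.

The MRCA of R and B is the root, so the clade is the entire tree.
That clade contains 20 terminal taxa: A, B, C, D, E, F, G, H, I, J, K, L, M, N, O, P, Q, R, S, T.

20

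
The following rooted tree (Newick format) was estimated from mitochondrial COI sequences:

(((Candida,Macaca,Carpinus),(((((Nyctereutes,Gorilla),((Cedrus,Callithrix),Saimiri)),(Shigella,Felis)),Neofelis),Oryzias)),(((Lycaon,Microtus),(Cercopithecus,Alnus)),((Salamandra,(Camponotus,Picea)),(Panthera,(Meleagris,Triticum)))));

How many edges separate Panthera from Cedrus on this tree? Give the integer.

12

The MRCA of Panthera and Cedrus is the root of the tree.
From Panthera up to that node: 4 branches. From Cedrus up to the same node: 8 branches. Total: 4 + 8 = 12.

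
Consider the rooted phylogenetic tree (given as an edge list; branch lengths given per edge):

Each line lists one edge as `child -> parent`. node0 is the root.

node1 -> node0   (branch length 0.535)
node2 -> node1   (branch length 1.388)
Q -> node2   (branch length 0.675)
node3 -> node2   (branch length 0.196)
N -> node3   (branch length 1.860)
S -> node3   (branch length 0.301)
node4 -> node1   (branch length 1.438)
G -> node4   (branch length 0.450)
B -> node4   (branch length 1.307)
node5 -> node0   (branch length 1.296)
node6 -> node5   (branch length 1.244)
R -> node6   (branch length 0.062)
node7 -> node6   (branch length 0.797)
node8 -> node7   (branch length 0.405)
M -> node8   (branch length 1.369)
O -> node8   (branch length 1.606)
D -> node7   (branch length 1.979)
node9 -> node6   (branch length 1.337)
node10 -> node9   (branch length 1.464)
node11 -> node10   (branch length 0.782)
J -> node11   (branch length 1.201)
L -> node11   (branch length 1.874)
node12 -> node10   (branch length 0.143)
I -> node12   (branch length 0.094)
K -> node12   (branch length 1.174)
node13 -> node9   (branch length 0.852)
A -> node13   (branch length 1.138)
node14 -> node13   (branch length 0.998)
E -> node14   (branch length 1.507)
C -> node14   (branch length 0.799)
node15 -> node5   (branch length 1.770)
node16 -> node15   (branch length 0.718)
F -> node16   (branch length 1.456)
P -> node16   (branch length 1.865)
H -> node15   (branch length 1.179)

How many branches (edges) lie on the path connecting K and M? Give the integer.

7

The MRCA of K and M is the node subtending (R,((M,O),D),(((J,L),(I,K)),(A,(E,C)))).
From K up to that node: 4 branches. From M up to the same node: 3 branches. Total: 4 + 3 = 7.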